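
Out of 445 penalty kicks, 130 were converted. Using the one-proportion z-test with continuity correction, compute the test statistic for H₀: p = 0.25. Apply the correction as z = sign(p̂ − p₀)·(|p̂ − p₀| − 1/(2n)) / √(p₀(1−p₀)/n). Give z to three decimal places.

z = 1.998

The sample proportion is 130/445 = 0.29213. p̂ − p₀ = 0.042135.
1/(2n) = 0.001124.
Corrected numerator: |0.042135| − 0.001124 = 0.041011.
Null standard error: √(0.25·0.75/445) = √0.000421348 = 0.020527.
z = +0.041011/0.020527 = 1.998.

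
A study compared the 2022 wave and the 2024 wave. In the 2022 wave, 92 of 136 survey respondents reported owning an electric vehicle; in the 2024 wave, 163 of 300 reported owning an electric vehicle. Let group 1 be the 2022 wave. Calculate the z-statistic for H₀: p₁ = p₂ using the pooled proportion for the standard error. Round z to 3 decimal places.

p̂₁ = 92/136 = 0.67647, p̂₂ = 163/300 = 0.54333.
Pooled p̂ = (92+163)/(136+300) = 255/436 = 0.58486.
Pooled SE = √[0.2427984·0.01068627] ≈ 0.050937.
z = 0.13314/0.050937 = 2.614.

z = 2.614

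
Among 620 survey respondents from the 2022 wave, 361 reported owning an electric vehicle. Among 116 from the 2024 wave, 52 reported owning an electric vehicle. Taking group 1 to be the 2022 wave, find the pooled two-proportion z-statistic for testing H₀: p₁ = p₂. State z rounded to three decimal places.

Sample proportions: p̂₁ = 361/620 = 0.58226 and p̂₂ = 52/116 = 0.44828.
Pooling: p̂ = 413/736 = 0.56114.
Pooled SE = √[0.2462617·0.01023359] ≈ 0.050201.
z = (p̂₁ − p̂₂)/SE = (0.58226 − 0.44828)/0.050201 = 0.13398/0.050201 = 2.669.

z = 2.669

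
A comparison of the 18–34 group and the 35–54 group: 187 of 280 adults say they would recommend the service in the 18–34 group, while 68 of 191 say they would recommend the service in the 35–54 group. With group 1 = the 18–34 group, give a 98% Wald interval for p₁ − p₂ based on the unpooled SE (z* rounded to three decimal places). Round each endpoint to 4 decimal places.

p̂₁ = 0.66786, p̂₂ = 0.35602, so the observed difference is 0.31184.
SE = √(0.000792228 + 0.001200367) = √0.001992595 = 0.044638.
z* = 2.326 at the 98% level. Margin of error = 0.10383.
CI: 0.31184 ± 0.10383 = (0.2080, 0.4157).

(0.2080, 0.4157)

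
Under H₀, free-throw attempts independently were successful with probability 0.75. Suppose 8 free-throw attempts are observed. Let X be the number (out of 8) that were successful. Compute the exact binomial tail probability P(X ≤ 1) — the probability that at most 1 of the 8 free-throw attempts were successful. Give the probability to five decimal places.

X is binomial with n = 8 and p = 0.75.
P(X ≤ 1) = C(8,0)·0.75^0·0.25^8 + C(8,1)·0.75^1·0.25^7.
= 0.000015 + 0.000366 = 0.00038.

P = 0.00038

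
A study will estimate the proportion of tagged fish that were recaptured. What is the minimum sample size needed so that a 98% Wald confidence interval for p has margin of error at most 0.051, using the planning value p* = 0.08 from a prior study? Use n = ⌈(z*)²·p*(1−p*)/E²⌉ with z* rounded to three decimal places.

z* = 2.326 at the 98% level.
p*(1−p*) = 0.0736.
Required n before rounding: 5.410276 × 0.0736 / 0.051² = 153.094.
Rounding up, n = 154.

n = 154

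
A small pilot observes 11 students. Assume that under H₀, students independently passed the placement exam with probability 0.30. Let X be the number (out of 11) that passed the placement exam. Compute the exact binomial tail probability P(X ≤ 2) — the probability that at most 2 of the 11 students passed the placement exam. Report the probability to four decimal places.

X is binomial with n = 11 and p = 0.30.
P(X ≤ 2) = C(11,0)·0.30^0·0.70^11 + C(11,1)·0.30^1·0.70^10 + C(11,2)·0.30^2·0.70^9.
= 0.019773 + 0.093217 + 0.199750 = 0.3127.

P = 0.3127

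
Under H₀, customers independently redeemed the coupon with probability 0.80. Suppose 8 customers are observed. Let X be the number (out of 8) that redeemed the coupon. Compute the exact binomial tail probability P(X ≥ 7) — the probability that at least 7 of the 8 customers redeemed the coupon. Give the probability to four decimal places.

P = 0.5033

X ~ Binomial(n=8, p=0.80).
P(X ≥ 7) = C(8,7)·0.80^7·0.20^1 + C(8,8)·0.80^8·0.20^0.
= 0.335544 + 0.167772 = 0.5033.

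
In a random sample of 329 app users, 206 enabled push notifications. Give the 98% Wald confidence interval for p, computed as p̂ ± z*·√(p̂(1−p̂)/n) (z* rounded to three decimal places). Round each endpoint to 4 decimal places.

p̂ = 206/329 = 0.62614.
SE = √(p̂(1−p̂)/n) = √(0.234089/329) = 0.026674.
z* = 2.326 at the 98% level.
Margin of error: 2.326 × 0.026674 = 0.06204.
Interval: 0.62614 ± 0.06204 → (0.5641, 0.6882).

(0.5641, 0.6882)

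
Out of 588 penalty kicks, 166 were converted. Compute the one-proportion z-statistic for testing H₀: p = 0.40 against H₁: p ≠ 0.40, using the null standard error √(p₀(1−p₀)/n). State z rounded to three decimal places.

z = -5.825

Sample proportion p̂ = 166/588 = 0.28231.
SE₀ = √(0.40·0.60/588) = 0.020203.
Test statistic: z = -0.11769/0.020203 = -5.825.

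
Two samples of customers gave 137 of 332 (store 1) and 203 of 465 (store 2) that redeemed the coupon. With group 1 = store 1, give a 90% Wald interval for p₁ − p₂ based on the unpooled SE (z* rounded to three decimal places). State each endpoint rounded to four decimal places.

p̂₁ = 137/332 = 0.41265, p̂₂ = 203/465 = 0.43656; p̂₁ − p̂₂ = -0.02391.
SE = √(0.000730030 + 0.000528979) = √0.001259009 = 0.035483.
z* = 1.645 at the 90% level. Margin = 1.645·0.035483 = 0.05837.
Interval: -0.02391 ± 0.05837 → (-0.0823, 0.0345).

(-0.0823, 0.0345)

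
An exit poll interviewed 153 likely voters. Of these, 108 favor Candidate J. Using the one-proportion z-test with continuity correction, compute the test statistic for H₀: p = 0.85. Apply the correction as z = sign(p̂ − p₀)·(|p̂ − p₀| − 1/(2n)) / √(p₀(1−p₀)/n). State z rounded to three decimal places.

z = -4.879

p̂ = 108/153 = 0.70588. p̂ − p₀ = -0.144118.
1/(2n) = 0.003268.
Corrected numerator: |-0.144118| − 0.003268 = 0.140850.
Under H₀, SE = √(p₀(1−p₀)/n) = √(0.85·0.15/153) = √0.000833333 = 0.028868.
z = −0.140850/0.028868 = -4.879.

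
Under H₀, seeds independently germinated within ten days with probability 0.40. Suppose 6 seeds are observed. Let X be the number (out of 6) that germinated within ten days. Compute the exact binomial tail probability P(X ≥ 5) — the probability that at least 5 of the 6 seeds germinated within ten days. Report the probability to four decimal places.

P = 0.0410

X is binomial with n = 6 and p = 0.40.
P(X ≥ 5) = C(6,5)·0.40^5·0.60^1 + C(6,6)·0.40^6·0.60^0.
= 0.036864 + 0.004096 = 0.0410.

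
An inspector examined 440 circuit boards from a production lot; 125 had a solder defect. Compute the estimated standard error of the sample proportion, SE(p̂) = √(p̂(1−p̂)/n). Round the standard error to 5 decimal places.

SE = 0.02150

With x = 125 successes in n = 440, p̂ = 0.28409.
p̂(1−p̂) = 0.203383.
Dividing by n and taking the root: √0.000462234 = 0.02150.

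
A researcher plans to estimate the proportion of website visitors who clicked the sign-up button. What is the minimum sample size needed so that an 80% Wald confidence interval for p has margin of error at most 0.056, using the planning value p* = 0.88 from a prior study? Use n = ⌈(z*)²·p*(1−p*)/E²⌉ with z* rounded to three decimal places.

z* = 1.282 at the 80% level.
p*(1−p*) = 0.1056.
Required n before rounding: 1.643524 × 0.1056 / 0.056² = 55.343.
⌈55.343⌉ = 56.

n = 56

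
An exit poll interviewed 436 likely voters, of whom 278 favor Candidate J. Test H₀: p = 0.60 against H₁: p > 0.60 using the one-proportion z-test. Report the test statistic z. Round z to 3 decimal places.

z = 1.603

p̂ = 278/436 = 0.63761.
SE₀ = √(0.60·0.40/436) = 0.023462.
Test statistic: z = 0.03761/0.023462 = 1.603.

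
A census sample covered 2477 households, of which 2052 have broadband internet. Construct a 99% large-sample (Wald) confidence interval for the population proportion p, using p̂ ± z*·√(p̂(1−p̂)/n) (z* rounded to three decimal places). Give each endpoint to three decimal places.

(0.809, 0.848)

Sample proportion p̂ = 2052/2477 = 0.82842.
SE = √(p̂(1−p̂)/n) = √(0.142139/2477) = 0.007575.
For 99% confidence, z* = 2.576.
Margin = 2.576·0.007575 = 0.01951.
CI: 0.82842 ± 0.01951 = (0.809, 0.848).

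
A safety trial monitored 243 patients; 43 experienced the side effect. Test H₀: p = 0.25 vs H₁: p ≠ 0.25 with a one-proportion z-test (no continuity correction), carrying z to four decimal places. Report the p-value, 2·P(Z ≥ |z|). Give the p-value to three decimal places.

p-value = 0.009

The sample proportion is 43/243 = 0.17695.
Null standard error: √(0.25·0.75/243) = √0.000771605 = 0.027778.
z = (p̂ − p₀)/SE = (43/243 − 0.25)/0.027778 ≈ -2.6296.
p-value = 2·P(Z ≥ |z|) with z = -2.6296 → 0.009.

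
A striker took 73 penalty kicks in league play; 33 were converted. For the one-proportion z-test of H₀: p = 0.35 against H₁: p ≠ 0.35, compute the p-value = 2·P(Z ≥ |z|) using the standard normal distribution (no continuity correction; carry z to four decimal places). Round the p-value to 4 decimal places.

The sample proportion is 33/73 = 0.45205.
SE₀ = √(0.35·0.65/73) = 0.055825.
z = (p̂ − p₀)/SE = (33/73 − 0.35)/0.055825 ≈ 1.8281.
p-value = 2·P(Z ≥ |z|) with z = 1.8281 → 0.0675.

p-value = 0.0675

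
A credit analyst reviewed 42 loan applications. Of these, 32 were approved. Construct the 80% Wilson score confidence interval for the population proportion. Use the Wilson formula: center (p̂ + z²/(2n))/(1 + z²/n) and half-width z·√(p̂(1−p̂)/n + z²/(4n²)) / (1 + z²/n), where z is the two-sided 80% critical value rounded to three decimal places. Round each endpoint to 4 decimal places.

p̂ = 32/42 = 0.76190; z = 1.282, so z² = 1.643524.
Denominator 1 + z²/n = 1 + 1.643524/42 = 1.039132.
Adjusted center: (0.76190 + z²/(2n))/1.039132 = 0.75204.
Radicand: p̂(1−p̂)/n + z²/(4n²) = 0.004319188 + 0.000232926 = 0.004552114.
Half-width = z·√(radicand)/denom = 1.282·0.067469/1.039132 = 0.08324.
CI: 0.75204 ± 0.08324 = (0.6688, 0.8353).

(0.6688, 0.8353)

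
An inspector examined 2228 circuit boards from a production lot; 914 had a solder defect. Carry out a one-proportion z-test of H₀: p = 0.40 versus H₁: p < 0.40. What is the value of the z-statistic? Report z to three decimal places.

z = 0.986

With x = 914 successes in n = 2228, p̂ = 0.41023.
Under H₀, SE = √(p₀(1−p₀)/n) = √(0.40·0.60/2228) = √0.000107720 = 0.010379.
Test statistic: z = 0.01023/0.010379 = 0.986.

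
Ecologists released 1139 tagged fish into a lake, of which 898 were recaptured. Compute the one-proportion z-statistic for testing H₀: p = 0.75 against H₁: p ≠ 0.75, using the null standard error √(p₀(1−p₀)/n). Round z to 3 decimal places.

p̂ = 898/1139 = 0.78841.
Null standard error: √(0.75·0.25/1139) = √0.000164618 = 0.012830.
Test statistic: z = 0.03841/0.012830 = 2.994.

z = 2.994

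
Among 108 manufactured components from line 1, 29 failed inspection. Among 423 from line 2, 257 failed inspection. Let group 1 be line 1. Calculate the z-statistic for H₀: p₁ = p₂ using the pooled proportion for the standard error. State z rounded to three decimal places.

p̂₁ = 29/108 = 0.26852, p̂₂ = 257/423 = 0.60757.
Pooled p̂ = (29+257)/(108+423) = 286/531 = 0.53861.
SE = √[p̂(1−p̂)(1/n₁+1/n₂)] = √[0.53861·0.46139·(1/108+1/423)] ≈ 0.053745.
z = -0.33905/0.053745 = -6.308.

z = -6.308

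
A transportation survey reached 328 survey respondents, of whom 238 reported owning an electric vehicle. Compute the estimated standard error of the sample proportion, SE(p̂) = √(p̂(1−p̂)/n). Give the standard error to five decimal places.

The sample proportion is 238/328 = 0.72561.
p̂(1−p̂) = 0.199100.
SE = √(0.199100/328) = √0.000607012 = 0.02464.

SE = 0.02464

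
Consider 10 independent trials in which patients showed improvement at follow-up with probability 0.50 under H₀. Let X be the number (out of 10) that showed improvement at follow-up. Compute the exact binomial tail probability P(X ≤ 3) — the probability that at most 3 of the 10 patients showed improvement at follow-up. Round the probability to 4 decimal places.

X is binomial with n = 10 and p = 0.50.
P(X ≤ 3) = C(10,0)·0.50^0·0.50^10 + C(10,1)·0.50^1·0.50^9 + C(10,2)·0.50^2·0.50^8 + C(10,3)·0.50^3·0.50^7.
= 0.000977 + 0.009766 + 0.043945 + 0.117188 = 0.1719.

P = 0.1719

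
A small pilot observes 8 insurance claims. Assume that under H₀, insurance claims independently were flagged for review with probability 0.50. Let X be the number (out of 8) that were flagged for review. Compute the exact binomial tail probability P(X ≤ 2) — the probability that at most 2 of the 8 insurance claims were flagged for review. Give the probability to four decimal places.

X is binomial with n = 8 and p = 0.50.
P(X ≤ 2) = C(8,0)·0.50^0·0.50^8 + C(8,1)·0.50^1·0.50^7 + C(8,2)·0.50^2·0.50^6.
= 0.003906 + 0.031250 + 0.109375 = 0.1445.

P = 0.1445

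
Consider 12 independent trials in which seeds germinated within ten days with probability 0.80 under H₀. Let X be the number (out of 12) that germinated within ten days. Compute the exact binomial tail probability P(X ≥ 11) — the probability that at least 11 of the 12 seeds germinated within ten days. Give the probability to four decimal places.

P = 0.2749

X ~ Binomial(n=12, p=0.80).
P(X ≥ 11) = C(12,11)·0.80^11·0.20^1 + C(12,12)·0.80^12·0.20^0.
= 0.206158 + 0.068719 = 0.2749.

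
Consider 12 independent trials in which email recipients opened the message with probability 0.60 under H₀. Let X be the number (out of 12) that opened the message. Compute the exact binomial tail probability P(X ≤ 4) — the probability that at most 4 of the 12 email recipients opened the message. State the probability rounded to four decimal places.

X is binomial with n = 12 and p = 0.60.
P(X ≤ 4) = Σ_{j=0}^{4} C(12,j)·0.60^j·0.40^{12−j}.
= 0.000017 + 0.000302 + 0.002491 + 0.012457 + 0.042043 = 0.0573.

P = 0.0573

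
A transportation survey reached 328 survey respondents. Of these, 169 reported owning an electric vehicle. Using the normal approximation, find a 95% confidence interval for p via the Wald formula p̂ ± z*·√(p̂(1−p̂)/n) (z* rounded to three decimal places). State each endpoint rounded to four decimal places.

The sample proportion is 169/328 = 0.51524.
Standard error of p̂: √(0.249768/328) = √0.000761487 = 0.027595.
z* = 1.960 at the 95% level.
Margin of error: 1.960 × 0.027595 = 0.05409.
Interval: 0.51524 ± 0.05409 → (0.4612, 0.5693).

(0.4612, 0.5693)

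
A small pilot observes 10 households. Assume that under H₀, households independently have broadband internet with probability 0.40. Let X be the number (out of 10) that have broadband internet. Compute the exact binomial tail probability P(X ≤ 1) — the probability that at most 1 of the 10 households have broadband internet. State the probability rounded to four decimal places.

P = 0.0464

X ~ Binomial(n=10, p=0.40).
P(X ≤ 1) = C(10,0)·0.40^0·0.60^10 + C(10,1)·0.40^1·0.60^9.
= 0.006047 + 0.040311 = 0.0464.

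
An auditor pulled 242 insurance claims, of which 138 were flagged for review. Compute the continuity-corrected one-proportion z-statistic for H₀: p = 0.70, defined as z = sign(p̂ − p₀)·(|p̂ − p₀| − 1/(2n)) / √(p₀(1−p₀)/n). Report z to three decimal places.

p̂ = 138/242 = 0.57025. p̂ − p₀ = -0.129752.
Continuity correction 1/(2n) = 1/484 = 0.002066.
Corrected numerator: |-0.129752| − 0.002066 = 0.127686.
SE₀ = √(0.70·0.30/242) = 0.029458.
z = −0.127686/0.029458 = -4.335.

z = -4.335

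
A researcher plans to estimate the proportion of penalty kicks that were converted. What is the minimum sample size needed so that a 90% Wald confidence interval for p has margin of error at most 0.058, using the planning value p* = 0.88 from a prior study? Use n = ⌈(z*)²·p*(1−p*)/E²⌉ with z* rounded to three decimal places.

n = 85

z* = 1.645 at the 90% level.
p*(1−p*) = 0.1056.
(z*)²·p*(1−p*)/E² = 2.706025·0.1056/0.003364 = 84.945.
Rounding up, n = 85.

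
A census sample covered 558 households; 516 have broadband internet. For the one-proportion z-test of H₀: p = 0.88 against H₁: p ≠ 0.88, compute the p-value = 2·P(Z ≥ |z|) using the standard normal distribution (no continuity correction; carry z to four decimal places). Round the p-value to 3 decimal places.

Sample proportion p̂ = 516/558 = 0.92473.
Under H₀, SE = √(p₀(1−p₀)/n) = √(0.88·0.12/558) = √0.000189247 = 0.013757.
Test statistic (full precision, shown to 4 dp): z = (516/558 − 0.88)/SE₀ ≈ 3.2516.
From the standard normal, 2·P(Z ≥ |z|) = 0.001.

p-value = 0.001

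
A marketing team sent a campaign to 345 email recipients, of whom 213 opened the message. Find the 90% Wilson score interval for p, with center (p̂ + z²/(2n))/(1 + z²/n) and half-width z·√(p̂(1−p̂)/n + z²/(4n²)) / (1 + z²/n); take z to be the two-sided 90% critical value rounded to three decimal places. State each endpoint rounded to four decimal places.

Here p̂ = 213/345 = 0.61739 and z = 1.645 (z² = 2.706025).
1 + z²/n = 1.007844.
Center = (0.61739 + 0.003922)/1.007844 = 0.61648.
Radicand: p̂(1−p̂)/n + z²/(4n²) = 0.000684694 + 0.000005684 = 0.000690378.
Half-width = z·√(radicand)/denom = 1.645·0.026275/1.007844 = 0.04289.
CI: 0.61648 ± 0.04289 = (0.5736, 0.6594).

(0.5736, 0.6594)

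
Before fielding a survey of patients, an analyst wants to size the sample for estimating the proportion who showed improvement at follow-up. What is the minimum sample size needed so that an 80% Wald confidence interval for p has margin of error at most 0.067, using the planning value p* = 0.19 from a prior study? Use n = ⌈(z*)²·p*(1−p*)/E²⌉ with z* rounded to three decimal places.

n = 57

z* = 1.282 at the 80% level.
p*(1−p*) = 0.1539.
Required n before rounding: 1.643524 × 0.1539 / 0.067² = 56.346.
⌈56.346⌉ = 57.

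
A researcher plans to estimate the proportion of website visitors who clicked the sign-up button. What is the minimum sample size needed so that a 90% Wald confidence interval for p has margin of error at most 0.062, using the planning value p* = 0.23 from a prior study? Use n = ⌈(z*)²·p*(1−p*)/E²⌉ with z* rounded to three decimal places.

For 90% confidence, z* = 1.645.
p*(1−p*) = 0.1771.
(z*)²·p*(1−p*)/E² = 2.706025·0.1771/0.003844 = 124.671.
⌈124.671⌉ = 125.

n = 125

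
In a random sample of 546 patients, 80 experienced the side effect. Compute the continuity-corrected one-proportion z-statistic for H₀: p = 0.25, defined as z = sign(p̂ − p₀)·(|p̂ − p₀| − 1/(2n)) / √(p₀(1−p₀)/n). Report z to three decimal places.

z = -5.535

Sample proportion p̂ = 80/546 = 0.14652. p̂ − p₀ = -0.103480.
1/(2n) = 0.000916.
Corrected numerator: |-0.103480| − 0.000916 = 0.102564.
Under H₀, SE = √(p₀(1−p₀)/n) = √(0.25·0.75/546) = √0.000343407 = 0.018531.
z = (−)0.102564/0.018531 = -5.535.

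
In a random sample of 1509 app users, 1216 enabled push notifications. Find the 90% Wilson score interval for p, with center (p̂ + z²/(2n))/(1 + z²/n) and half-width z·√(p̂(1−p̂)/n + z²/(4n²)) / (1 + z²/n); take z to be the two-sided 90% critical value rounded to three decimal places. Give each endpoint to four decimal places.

p̂ = 1216/1509 = 0.80583; z = 1.645, so z² = 2.706025.
1 + z²/n = 1.001793.
Center = (0.80583 + 0.000897)/1.001793 = 0.80528.
Radicand: p̂(1−p̂)/n + z²/(4n²) = 0.000103689 + 0.000000297 = 0.000103986.
Half-width = z·√(radicand)/denom = 1.645·0.010197/1.001793 = 0.01674.
Interval: 0.80528 ± 0.01674 → (0.7885, 0.8220).

(0.7885, 0.8220)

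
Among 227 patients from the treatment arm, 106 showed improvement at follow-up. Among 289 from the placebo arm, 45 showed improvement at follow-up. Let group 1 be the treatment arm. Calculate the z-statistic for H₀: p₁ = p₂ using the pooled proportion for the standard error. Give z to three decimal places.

p̂₁ = 106/227 = 0.46696, p̂₂ = 45/289 = 0.15571.
Pooled p̂ = (106+45)/(227+289) = 151/516 = 0.29264.
SE = √[p̂(1−p̂)(1/n₁+1/n₂)] = √[0.29264·0.70736·(1/227+1/289)] ≈ 0.040350.
z = 0.31125/0.040350 = 7.714.

z = 7.714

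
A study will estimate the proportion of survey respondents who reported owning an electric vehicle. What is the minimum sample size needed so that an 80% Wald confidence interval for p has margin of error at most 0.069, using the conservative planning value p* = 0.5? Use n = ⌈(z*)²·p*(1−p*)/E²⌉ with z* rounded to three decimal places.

For 80% confidence, z* = 1.282.
p*(1−p*) = 0.50·0.50 = 0.2500.
Required n before rounding: 1.643524 × 0.2500 / 0.069² = 86.301.
Rounding up, n = 87.

n = 87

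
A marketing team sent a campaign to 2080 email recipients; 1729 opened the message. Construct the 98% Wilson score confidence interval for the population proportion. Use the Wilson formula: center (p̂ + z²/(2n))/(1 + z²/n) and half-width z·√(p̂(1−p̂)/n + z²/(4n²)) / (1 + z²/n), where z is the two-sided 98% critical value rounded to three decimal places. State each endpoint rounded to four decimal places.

(0.8113, 0.8495)

Here p̂ = 1729/2080 = 0.83125 and z = 2.326 (z² = 5.410276).
1 + z²/n = 1.002601.
Center = (0.83125 + 0.001301)/1.002601 = 0.83039.
Radicand: p̂(1−p̂)/n + z²/(4n²) = 0.000067439 + 0.000000313 = 0.000067752.
Half-width = 2.326·√0.000067752/1.002601 = 0.01910.
So the interval runs from 0.8113 to 0.8495.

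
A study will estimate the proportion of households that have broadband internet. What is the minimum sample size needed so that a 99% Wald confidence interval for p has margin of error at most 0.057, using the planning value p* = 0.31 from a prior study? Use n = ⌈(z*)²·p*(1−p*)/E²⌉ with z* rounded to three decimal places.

n = 437

For 99% confidence, z* = 2.576.
p*(1−p*) = 0.2139.
Required n before rounding: 6.635776 × 0.2139 / 0.057² = 436.871.
⌈436.871⌉ = 437.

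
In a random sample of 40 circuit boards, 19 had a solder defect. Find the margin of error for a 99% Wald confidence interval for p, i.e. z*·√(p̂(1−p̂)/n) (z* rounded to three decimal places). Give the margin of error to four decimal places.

Sample proportion p̂ = 19/40 = 0.47500.
SE = √(p̂(1−p̂)/n) = √(0.249375/40) = 0.078958.
The 99% critical value is z* = 2.576.
Margin of error = z*·SE = 2.576 × 0.078958 = 0.2034.

ME = 0.2034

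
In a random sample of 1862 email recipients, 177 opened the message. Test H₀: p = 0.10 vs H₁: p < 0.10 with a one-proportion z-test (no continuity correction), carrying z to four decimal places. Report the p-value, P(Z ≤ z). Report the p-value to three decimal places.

Sample proportion p̂ = 177/1862 = 0.09506.
Under H₀, SE = √(p₀(1−p₀)/n) = √(0.10·0.90/1862) = √0.000048335 = 0.006952.
Test statistic (full precision, shown to 4 dp): z = (177/1862 − 0.10)/SE₀ ≈ -0.7107.
From the standard normal, P(Z ≤ z) = 0.239.

p-value = 0.239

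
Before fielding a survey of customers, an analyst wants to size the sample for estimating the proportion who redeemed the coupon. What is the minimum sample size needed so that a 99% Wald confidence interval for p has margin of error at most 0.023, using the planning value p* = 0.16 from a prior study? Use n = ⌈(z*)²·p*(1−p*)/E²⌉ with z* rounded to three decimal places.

The 99% critical value is z* = 2.576.
p*(1−p*) = 0.1344.
(z*)²·p*(1−p*)/E² = 6.635776·0.1344/0.000529 = 1685.914.
⌈1685.914⌉ = 1686.

n = 1686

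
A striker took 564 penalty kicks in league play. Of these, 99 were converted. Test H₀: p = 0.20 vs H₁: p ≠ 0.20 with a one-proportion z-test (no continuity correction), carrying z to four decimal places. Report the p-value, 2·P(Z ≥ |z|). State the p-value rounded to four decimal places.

p-value = 0.1463

With x = 99 successes in n = 564, p̂ = 0.17553.
SE₀ = √(0.20·0.80/564) = 0.016843.
z = (p̂ − p₀)/SE = (99/564 − 0.20)/0.016843 ≈ -1.4527.
From the standard normal, 2·P(Z ≥ |z|) = 0.1463.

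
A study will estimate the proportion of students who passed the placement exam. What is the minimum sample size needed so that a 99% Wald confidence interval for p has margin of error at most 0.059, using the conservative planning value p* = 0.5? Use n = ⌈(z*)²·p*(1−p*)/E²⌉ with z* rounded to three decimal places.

n = 477

For 99% confidence, z* = 2.576.
p*(1−p*) = 0.2500.
Required n before rounding: 6.635776 × 0.2500 / 0.059² = 476.571.
Rounding up, n = 477.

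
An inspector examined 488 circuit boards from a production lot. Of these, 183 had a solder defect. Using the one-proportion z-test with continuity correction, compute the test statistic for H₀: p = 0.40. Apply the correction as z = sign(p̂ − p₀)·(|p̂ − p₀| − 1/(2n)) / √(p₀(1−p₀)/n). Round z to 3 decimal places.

z = -1.081

p̂ = 183/488 = 0.37500. p̂ − p₀ = -0.025000.
Continuity correction 1/(2n) = 1/976 = 0.001025.
Corrected numerator: |-0.025000| − 0.001025 = 0.023975.
SE₀ = √(0.40·0.60/488) = 0.022177.
z = −0.023975/0.022177 = -1.081.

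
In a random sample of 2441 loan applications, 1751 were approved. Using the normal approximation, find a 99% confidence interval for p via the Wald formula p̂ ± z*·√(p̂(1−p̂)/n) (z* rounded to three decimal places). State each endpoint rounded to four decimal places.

(0.6939, 0.7408)

The sample proportion is 1751/2441 = 0.71733.
SE = √(p̂(1−p̂)/n) = √(0.202768/2441) = 0.009114.
The 99% critical value is z* = 2.576.
Margin of error: 2.576 × 0.009114 = 0.02348.
So the interval runs from 0.6939 to 0.7408.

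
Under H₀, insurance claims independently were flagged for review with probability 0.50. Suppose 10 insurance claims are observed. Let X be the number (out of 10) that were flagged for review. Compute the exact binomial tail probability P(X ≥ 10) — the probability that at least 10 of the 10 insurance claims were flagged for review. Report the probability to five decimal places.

X is binomial with n = 10 and p = 0.50.
P(X ≥ 10) = C(10,10)·0.50^10·0.50^0.
= 0.000977 = 0.00098.

P = 0.00098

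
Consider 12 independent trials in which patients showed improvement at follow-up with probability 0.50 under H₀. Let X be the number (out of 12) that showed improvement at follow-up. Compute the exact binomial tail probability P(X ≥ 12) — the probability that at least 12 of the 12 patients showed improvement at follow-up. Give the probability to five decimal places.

X is binomial with n = 12 and p = 0.50.
P(X ≥ 12) = C(12,12)·0.50^12·0.50^0.
= 0.000244 = 0.00024.

P = 0.00024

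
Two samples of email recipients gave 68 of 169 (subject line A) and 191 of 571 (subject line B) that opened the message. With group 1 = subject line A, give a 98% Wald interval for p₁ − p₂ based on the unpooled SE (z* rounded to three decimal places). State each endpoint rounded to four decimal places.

(-0.0312, 0.1669)

p̂₁ = 68/169 = 0.40237, p̂₂ = 191/571 = 0.33450; p̂₁ − p̂₂ = 0.06787.
Unpooled SE = √(p̂₁(1−p̂₁)/n₁ + p̂₂(1−p̂₂)/n₂) = √(0.001422886 + 0.000389860) = 0.042576.
For 98% confidence, z* = 2.326. Margin = 2.326·0.042576 = 0.09903.
Interval: 0.06787 ± 0.09903 → (-0.0312, 0.1669).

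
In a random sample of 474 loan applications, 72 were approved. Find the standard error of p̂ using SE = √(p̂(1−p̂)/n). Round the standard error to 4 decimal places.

With x = 72 successes in n = 474, p̂ = 0.15190.
p̂(1−p̂) = 0.128826.
SE = √(0.128826/474) = 0.0165.

SE = 0.0165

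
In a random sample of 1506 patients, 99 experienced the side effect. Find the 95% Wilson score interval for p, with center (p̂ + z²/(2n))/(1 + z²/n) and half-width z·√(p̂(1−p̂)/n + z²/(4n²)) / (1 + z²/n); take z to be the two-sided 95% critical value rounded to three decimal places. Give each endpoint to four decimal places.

p̂ = 99/1506 = 0.06574; z = 1.960, so z² = 3.841600.
Denominator 1 + z²/n = 1 + 3.841600/1506 = 1.002551.
Adjusted center: (0.06574 + z²/(2n))/1.002551 = 0.06684.
Radicand: p̂(1−p̂)/n + z²/(4n²) = 0.000040781 + 0.000000423 = 0.000041204.
Half-width = z·√(radicand)/denom = 1.960·0.006419/1.002551 = 0.01255.
So the interval runs from 0.0543 to 0.0794.

(0.0543, 0.0794)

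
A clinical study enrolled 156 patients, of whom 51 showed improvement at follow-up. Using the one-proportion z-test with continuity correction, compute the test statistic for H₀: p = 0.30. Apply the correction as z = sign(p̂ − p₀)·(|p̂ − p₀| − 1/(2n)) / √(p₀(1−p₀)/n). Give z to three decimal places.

z = 0.646

The sample proportion is 51/156 = 0.32692. p̂ − p₀ = 0.026923.
1/(2n) = 0.003205.
Corrected numerator: |0.026923| − 0.003205 = 0.023718.
Null standard error: √(0.30·0.70/156) = √0.001346154 = 0.036690.
z = (+)0.023718/0.036690 = 0.646.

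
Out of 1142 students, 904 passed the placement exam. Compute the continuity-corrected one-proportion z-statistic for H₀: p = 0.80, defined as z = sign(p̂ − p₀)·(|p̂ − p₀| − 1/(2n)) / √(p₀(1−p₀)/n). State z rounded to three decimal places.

z = -0.673

Sample proportion p̂ = 904/1142 = 0.79159. p̂ − p₀ = -0.008406.
1/(2n) = 0.000438.
Corrected numerator: |-0.008406| − 0.000438 = 0.007968.
Under H₀, SE = √(p₀(1−p₀)/n) = √(0.80·0.20/1142) = √0.000140105 = 0.011837.
z = (−)0.007968/0.011837 = -0.673.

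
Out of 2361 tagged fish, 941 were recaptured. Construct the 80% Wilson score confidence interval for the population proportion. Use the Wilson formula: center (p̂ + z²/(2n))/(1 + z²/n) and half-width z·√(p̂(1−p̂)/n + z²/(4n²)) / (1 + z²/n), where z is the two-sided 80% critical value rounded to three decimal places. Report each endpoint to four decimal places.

p̂ = 941/2361 = 0.39856; z = 1.282, so z² = 1.643524.
1 + z²/n = 1.000696.
Adjusted center: (0.39856 + z²/(2n))/1.000696 = 0.39863.
Radicand: p̂(1−p̂)/n + z²/(4n²) = 0.000101529 + 0.000000074 = 0.000101603.
Half-width = z·√(radicand)/denom = 1.282·0.010080/1.000696 = 0.01291.
So the interval runs from 0.3857 to 0.4115.

(0.3857, 0.4115)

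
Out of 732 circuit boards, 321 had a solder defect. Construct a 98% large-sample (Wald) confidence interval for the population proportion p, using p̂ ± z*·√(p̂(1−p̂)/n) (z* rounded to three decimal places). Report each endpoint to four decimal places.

Sample proportion p̂ = 321/732 = 0.43852.
SE(p̂) = √(0.43852·0.56148/732) = 0.018340.
z* = 2.326 at the 98% level.
Margin of error: 2.326 × 0.018340 = 0.04266.
So the interval runs from 0.3959 to 0.4812.

(0.3959, 0.4812)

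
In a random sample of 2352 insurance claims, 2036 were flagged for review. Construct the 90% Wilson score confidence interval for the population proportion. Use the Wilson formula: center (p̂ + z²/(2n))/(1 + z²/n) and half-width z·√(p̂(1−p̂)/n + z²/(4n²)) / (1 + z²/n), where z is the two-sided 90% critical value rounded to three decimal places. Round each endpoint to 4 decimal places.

(0.8537, 0.8768)

p̂ = 2036/2352 = 0.86565; z = 1.645, so z² = 2.706025.
Denominator 1 + z²/n = 1 + 2.706025/2352 = 1.001151.
Adjusted center: (0.86565 + z²/(2n))/1.001151 = 0.86523.
Radicand: p̂(1−p̂)/n + z²/(4n²) = 0.000049448 + 0.000000122 = 0.000049570.
Half-width = z·√(radicand)/denom = 1.645·0.007041/1.001151 = 0.01157.
Interval: 0.86523 ± 0.01157 → (0.8537, 0.8768).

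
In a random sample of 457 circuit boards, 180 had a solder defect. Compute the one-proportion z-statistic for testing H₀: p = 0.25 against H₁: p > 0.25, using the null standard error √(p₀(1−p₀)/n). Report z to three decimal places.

Sample proportion p̂ = 180/457 = 0.39387.
SE₀ = √(0.25·0.75/457) = 0.020255.
Test statistic: z = 0.14387/0.020255 = 7.103.

z = 7.103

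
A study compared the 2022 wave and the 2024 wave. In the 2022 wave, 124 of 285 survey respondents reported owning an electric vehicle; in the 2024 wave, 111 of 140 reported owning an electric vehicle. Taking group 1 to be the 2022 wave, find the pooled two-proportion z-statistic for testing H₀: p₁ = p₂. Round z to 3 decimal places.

p̂₁ = 124/285 = 0.43509, p̂₂ = 111/140 = 0.79286.
Pooled p̂ = (124+111)/(285+140) = 235/425 = 0.55294.
Pooled SE = √[0.2471972·0.01065163] ≈ 0.051313.
z = (p̂₁ − p̂₂)/SE = (0.43509 − 0.79286)/0.051313 = -0.35777/0.051313 = -6.972.

z = -6.972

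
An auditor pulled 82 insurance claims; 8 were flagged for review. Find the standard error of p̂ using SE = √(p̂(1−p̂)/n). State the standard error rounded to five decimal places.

SE = 0.03277

Sample proportion p̂ = 8/82 = 0.09756.
p̂(1−p̂) = 0.088042.
Dividing by n and taking the root: √0.001073683 = 0.03277.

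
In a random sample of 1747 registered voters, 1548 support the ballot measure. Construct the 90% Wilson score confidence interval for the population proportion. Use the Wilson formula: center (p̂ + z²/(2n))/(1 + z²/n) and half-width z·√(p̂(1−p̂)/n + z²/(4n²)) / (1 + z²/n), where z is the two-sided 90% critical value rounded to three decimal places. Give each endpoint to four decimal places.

(0.8730, 0.8980)

Here p̂ = 1548/1747 = 0.88609 and z = 1.645 (z² = 2.706025).
Denominator 1 + z²/n = 1 + 2.706025/1747 = 1.001549.
Center = (0.88609 + 0.000774)/1.001549 = 0.88549.
Radicand: p̂(1−p̂)/n + z²/(4n²) = 0.000057776 + 0.000000222 = 0.000057998.
Half-width = z·√(radicand)/denom = 1.645·0.007616/1.001549 = 0.01251.
CI: 0.88549 ± 0.01251 = (0.8730, 0.8980).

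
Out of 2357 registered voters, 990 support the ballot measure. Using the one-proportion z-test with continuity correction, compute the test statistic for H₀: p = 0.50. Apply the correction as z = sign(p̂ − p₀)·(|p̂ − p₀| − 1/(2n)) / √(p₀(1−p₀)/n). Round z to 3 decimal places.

The sample proportion is 990/2357 = 0.42003. p̂ − p₀ = -0.079975.
1/(2n) = 0.000212.
Corrected numerator: |-0.079975| − 0.000212 = 0.079763.
SE₀ = √(0.50·0.50/2357) = 0.010299.
z = −0.079763/0.010299 = -7.745.

z = -7.745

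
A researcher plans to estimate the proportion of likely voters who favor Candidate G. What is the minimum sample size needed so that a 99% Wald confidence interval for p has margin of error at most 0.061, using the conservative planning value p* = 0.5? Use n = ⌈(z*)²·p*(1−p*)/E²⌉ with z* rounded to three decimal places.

The 99% critical value is z* = 2.576.
p*(1−p*) = 0.50·0.50 = 0.2500.
(z*)²·p*(1−p*)/E² = 6.635776·0.2500/0.003721 = 445.833.
Rounding up, n = 446.

n = 446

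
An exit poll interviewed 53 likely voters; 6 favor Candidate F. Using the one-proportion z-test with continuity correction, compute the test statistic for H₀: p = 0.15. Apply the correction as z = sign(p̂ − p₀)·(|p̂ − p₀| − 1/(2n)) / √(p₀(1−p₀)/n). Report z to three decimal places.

z = -0.558

With x = 6 successes in n = 53, p̂ = 0.11321. p̂ − p₀ = -0.036792.
1/(2n) = 0.009434.
Corrected numerator: |-0.036792| − 0.009434 = 0.027358.
SE₀ = √(0.15·0.85/53) = 0.049048.
z = (−)0.027358/0.049048 = -0.558.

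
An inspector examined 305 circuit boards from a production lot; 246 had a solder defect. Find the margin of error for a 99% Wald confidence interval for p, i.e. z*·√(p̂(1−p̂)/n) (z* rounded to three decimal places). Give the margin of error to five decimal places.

ME = 0.05826

With x = 246 successes in n = 305, p̂ = 0.80656.
Standard error of p̂: √(0.156023/305) = √0.000511549 = 0.022617.
The 99% critical value is z* = 2.576.
ME = 2.576·0.022617 = 0.05826.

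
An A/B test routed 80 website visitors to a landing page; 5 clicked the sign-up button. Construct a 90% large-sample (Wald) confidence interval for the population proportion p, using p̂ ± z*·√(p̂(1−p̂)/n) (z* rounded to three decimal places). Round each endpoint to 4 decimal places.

p̂ = 5/80 = 0.06250.
SE(p̂) = √(0.06250·0.93750/80) = 0.027063.
For 90% confidence, z* = 1.645.
Margin = 1.645·0.027063 = 0.04452.
So the interval runs from 0.0180 to 0.1070.

(0.0180, 0.1070)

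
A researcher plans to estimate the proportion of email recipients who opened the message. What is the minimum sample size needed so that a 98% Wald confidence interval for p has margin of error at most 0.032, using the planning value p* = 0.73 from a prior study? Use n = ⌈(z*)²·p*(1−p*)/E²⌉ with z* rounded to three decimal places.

n = 1042

The 98% critical value is z* = 2.326.
p*(1−p*) = 0.1971.
(z*)²·p*(1−p*)/E² = 5.410276·0.1971/0.001024 = 1041.372.
Rounding up, n = 1042.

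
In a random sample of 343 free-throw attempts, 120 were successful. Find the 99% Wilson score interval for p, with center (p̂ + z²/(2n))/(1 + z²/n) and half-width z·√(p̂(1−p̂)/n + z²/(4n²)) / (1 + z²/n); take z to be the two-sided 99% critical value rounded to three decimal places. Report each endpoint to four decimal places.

(0.2869, 0.4185)

Here p̂ = 120/343 = 0.34985 and z = 2.576 (z² = 6.635776).
Denominator 1 + z²/n = 1 + 6.635776/343 = 1.019346.
Adjusted center: (0.34985 + z²/(2n))/1.019346 = 0.35270.
Radicand: p̂(1−p̂)/n + z²/(4n²) = 0.000663138 + 0.000014101 = 0.000677239.
Half-width = 2.576·√0.000677239/1.019346 = 0.06577.
Interval: 0.35270 ± 0.06577 → (0.2869, 0.4185).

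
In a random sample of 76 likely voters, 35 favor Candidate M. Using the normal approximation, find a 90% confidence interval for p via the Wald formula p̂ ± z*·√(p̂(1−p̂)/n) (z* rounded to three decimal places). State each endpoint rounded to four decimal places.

p̂ = 35/76 = 0.46053.
Standard error of p̂: √(0.248442/76) = √0.003268971 = 0.057175.
z* = 1.645 at the 90% level.
Margin = 1.645·0.057175 = 0.09405.
CI: 0.46053 ± 0.09405 = (0.3665, 0.5546).

(0.3665, 0.5546)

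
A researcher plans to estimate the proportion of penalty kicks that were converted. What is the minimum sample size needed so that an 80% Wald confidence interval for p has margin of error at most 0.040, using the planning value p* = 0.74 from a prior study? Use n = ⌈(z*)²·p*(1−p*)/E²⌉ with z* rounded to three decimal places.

n = 198

z* = 1.282 at the 80% level.
p*(1−p*) = 0.1924.
(z*)²·p*(1−p*)/E² = 1.643524·0.1924/0.001600 = 197.634.
⌈197.634⌉ = 198.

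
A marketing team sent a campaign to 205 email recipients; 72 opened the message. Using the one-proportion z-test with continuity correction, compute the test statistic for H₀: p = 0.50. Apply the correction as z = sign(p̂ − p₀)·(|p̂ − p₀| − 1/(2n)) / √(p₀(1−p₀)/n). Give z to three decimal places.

z = -4.191

The sample proportion is 72/205 = 0.35122. p̂ − p₀ = -0.148780.
1/(2n) = 0.002439.
Corrected numerator: |-0.148780| − 0.002439 = 0.146341.
SE₀ = √(0.50·0.50/205) = 0.034922.
z = (−)0.146341/0.034922 = -4.191.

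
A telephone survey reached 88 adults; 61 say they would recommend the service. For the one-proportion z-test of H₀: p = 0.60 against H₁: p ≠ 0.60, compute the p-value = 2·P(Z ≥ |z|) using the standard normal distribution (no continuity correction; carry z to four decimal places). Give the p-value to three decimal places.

p-value = 0.074

p̂ = 61/88 = 0.69318.
Null standard error: √(0.60·0.40/88) = √0.002727273 = 0.052223.
z = (p̂ − p₀)/SE = (61/88 − 0.60)/0.052223 ≈ 1.7843.
From the standard normal, 2·P(Z ≥ |z|) = 0.074.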